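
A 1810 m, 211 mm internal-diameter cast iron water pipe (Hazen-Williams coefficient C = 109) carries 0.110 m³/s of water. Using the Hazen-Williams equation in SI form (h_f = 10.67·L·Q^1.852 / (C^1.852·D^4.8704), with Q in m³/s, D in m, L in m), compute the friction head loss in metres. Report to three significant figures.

h_f = 10.67·1810·0.110^1.852 / (109^1.852·0.211^4.8704) = 106.7 m

h_f ≈ 107 m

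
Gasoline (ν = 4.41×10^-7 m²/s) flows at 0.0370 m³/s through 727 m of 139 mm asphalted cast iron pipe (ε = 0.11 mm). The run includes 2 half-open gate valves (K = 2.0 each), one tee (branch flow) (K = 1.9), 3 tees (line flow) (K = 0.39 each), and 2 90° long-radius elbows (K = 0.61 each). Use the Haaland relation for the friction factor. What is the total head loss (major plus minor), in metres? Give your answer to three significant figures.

H_L ≈ 32.6 m

V = 4Q/(πD²) = 2.438 m/s; V²/2g = 0.3030 m
Re = 7.69×10^5, ε/D = 7.91×10^-4 → f = 0.01901 (Haaland)
Major: h_f = f(L/D)·V²/2g = 0.01901·5230·0.3030 = 30.12 m
Minor: ΣK = 8.29; h_m = ΣK·V²/2g = 2.512 m
Total H_L = 30.12 + 2.512 = 32.64 m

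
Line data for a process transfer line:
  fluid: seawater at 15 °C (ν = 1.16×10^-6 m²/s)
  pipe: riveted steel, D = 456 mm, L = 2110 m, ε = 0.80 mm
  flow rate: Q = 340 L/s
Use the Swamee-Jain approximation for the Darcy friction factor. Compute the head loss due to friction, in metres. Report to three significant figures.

h_f ≈ 23.5 m

V = 4Q/(πD²) = 4·0.340/(π·0.456²) = 2.082 m/s
Re = VD/ν = 2.082·0.456/1.16×10^-6 = 8.18×10^5 → turbulent
ε/D = 0.80/456 = 0.00175
Swamee-Jain: f = 0.02296
h_f = f(L/D)V²/(2g) = 0.02296·(2110/0.456)·2.082²/(2·9.81) = 23.47 m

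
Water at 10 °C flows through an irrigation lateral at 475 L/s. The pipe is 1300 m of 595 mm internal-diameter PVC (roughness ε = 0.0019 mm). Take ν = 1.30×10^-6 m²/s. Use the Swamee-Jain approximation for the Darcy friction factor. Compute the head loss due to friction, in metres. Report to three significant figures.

h_f ≈ 3.96 m

V = 4Q/(πD²) = 4·0.475/(π·0.595²) = 1.708 m/s
Re = VD/ν = 1.708·0.595/1.30×10^-6 = 7.82×10^5 → turbulent
ε/D = 0.0019/595 = 3.19×10^-6
Swamee-Jain: f = 0.01217
h_f = f(L/D)V²/(2g) = 0.01217·(1300/0.595)·1.708²/(2·9.81) = 3.956 m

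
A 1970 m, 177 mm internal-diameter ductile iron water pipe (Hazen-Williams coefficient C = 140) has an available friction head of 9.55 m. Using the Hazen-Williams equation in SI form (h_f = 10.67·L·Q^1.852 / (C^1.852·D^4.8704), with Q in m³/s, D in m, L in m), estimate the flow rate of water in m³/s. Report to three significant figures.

Q ≈ 0.0231 m³/s

Rearranging: Q = [h_f·C^1.852·D^4.8704 / (10.67·L)]^(1/1.852)
Q = [9.55·140^1.852·0.177^4.8704 / (10.67·1970)]^0.540 = 0.02310 m³/s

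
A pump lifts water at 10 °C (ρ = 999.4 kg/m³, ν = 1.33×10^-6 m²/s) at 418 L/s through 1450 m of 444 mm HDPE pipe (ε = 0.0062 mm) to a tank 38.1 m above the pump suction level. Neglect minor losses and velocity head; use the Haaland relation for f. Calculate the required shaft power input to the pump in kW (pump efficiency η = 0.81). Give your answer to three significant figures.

P_shaft ≈ 267 kW

V = 4Q/(πD²) = 2.700 m/s; Re = 9.01×10^5; ε/D = 1.40×10^-5; f = 0.01203
h_f = f(L/D)V²/2g = 14.60 m
Total head H = z + h_f = 38.1 + 14.60 = 52.70 m
P_hyd = ρgQH = 999.4·9.81·0.418·52.70 = 216.0 kW
P_shaft = P_hyd/η = 216.0/0.81 = 266.6 kW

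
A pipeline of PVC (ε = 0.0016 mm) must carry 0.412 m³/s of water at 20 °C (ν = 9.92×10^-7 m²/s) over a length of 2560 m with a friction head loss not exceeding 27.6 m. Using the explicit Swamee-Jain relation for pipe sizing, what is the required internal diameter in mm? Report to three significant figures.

D ≈ 434 mm

Swamee-Jain (Type III): D = 0.66·[ε^1.25·(LQ²/(gh_f))^4.75 + ν·Q^9.4·(L/(gh_f))^5.2]^0.04
LQ²/(gh_f) = 1.605; L/(gh_f) = 9.455
Term 1 = ε^1.25·(…)^4.75 = 5.38×10^-7; Term 2 = ν·Q^9.4·(…)^5.2 = 2.82×10^-5
D = 0.66·(5.38×10^-7 + 2.82×10^-5)^0.04 = 0.4344 m = 434 mm
Check: V = 2.78 m/s, Re = 1.22×10^6, f = 0.01134, h_f = 26.3 m ≈ 27.6 m ✓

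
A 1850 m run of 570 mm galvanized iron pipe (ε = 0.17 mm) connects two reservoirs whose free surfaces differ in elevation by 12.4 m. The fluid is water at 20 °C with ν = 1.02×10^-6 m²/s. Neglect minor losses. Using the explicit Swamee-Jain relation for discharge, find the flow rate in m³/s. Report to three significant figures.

Swamee-Jain (Type II): Q = -0.965·√(gD⁵h_f/L)·ln[ε/(3.7D) + √(3.17ν²L/(gD³h_f))]
√(gD⁵h_f/L) = √(9.81·0.570⁵·12.4/1850) = 0.06290
ε/(3.7D) = 8.06×10^-5; √(3.17ν²L/(gD³h_f)) = 1.65×10^-5
Q = -0.965·0.06290·ln(9.706×10^-5) = 0.5609 m³/s
Check: V = 2.20 m/s, Re = 1.23×10^6, f = 0.01561, h_f = 12.5 m ≈ 12.4 m ✓

Q ≈ 0.561 m³/s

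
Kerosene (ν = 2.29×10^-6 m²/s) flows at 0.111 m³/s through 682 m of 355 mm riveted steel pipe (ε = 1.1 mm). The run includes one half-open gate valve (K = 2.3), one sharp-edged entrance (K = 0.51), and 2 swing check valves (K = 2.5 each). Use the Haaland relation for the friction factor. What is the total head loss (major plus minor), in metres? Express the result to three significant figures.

H_L ≈ 3.84 m

V = 4Q/(πD²) = 1.121 m/s; V²/2g = 0.06410 m
Re = 1.74×10^5, ε/D = 0.00310 → f = 0.02713 (Haaland)
Major: h_f = f(L/D)·V²/2g = 0.02713·1921·0.06410 = 3.341 m
Minor: ΣK = 7.81; h_m = ΣK·V²/2g = 0.5006 m
Total H_L = 3.341 + 0.5006 = 3.842 m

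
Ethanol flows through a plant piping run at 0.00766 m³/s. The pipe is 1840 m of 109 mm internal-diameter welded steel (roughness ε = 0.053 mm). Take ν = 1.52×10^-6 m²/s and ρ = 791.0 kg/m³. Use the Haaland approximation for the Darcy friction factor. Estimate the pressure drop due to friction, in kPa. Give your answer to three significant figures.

Δp ≈ 97.2 kPa

V = 4Q/(πD²) = 4·0.00766/(π·0.109²) = 0.8209 m/s
Re = VD/ν = 0.8209·0.109/1.52×10^-6 = 5.89×10^4 → turbulent
ε/D = 0.053/109 = 4.86×10^-4
Haaland: f = 0.02161
h_f = f(L/D)V²/(2g) = 0.02161·(1840/0.109)·0.8209²/(2·9.81) = 12.53 m
Δp = ρg·h_f = 791.0·9.81·12.53 = 97.24 kPa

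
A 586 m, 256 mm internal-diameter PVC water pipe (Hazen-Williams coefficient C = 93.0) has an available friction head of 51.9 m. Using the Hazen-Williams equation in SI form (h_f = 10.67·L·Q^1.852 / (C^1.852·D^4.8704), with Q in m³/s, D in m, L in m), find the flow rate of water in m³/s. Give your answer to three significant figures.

Rearranging: Q = [h_f·C^1.852·D^4.8704 / (10.67·L)]^(1/1.852)
Q = [51.9·93.0^1.852·0.256^4.8704 / (10.67·586)]^0.540 = 0.1944 m³/s

Q ≈ 0.194 m³/s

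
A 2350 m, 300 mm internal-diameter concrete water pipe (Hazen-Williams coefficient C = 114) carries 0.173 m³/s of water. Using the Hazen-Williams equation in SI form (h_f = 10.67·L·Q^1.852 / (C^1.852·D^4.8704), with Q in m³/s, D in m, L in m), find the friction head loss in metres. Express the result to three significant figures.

h_f ≈ 53.1 m

h_f = 10.67·2350·0.173^1.852 / (114^1.852·0.300^4.8704) = 53.13 m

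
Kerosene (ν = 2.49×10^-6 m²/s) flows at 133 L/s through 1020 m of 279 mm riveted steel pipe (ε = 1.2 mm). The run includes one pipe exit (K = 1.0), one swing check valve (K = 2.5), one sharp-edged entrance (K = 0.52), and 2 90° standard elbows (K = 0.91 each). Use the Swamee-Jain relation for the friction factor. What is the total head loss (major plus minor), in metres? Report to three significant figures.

V = 4Q/(πD²) = 2.175 m/s; V²/2g = 0.2412 m
Re = 2.44×10^5, ε/D = 0.00430 → f = 0.02962 (Swamee-Jain)
Major: h_f = f(L/D)·V²/2g = 0.02962·3656·0.2412 = 26.12 m
Minor: ΣK = 5.84; h_m = ΣK·V²/2g = 1.409 m
Total H_L = 26.12 + 1.409 = 27.53 m

H_L ≈ 27.5 m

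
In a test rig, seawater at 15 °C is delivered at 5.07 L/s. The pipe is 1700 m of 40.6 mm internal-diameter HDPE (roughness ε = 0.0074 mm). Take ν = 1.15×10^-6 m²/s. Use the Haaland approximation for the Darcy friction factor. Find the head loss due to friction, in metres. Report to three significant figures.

h_f ≈ 579 m

V = 4Q/(πD²) = 4·0.00507/(π·0.0406²) = 3.916 m/s
Re = VD/ν = 3.916·0.0406/1.15×10^-6 = 1.38×10^5 → turbulent
ε/D = 0.0074/40.6 = 1.82×10^-4
Haaland: f = 0.01769
h_f = f(L/D)V²/(2g) = 0.01769·(1700/0.0406)·3.916²/(2·9.81) = 578.9 m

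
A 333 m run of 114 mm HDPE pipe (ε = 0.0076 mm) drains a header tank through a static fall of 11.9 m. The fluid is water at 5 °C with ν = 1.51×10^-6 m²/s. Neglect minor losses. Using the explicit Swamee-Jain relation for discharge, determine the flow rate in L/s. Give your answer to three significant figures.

Q ≈ 22.3 L/s

Swamee-Jain (Type II): Q = -0.965·√(gD⁵h_f/L)·ln[ε/(3.7D) + √(3.17ν²L/(gD³h_f))]
√(gD⁵h_f/L) = √(9.81·0.114⁵·11.9/333) = 0.002598
ε/(3.7D) = 1.80×10^-5; √(3.17ν²L/(gD³h_f)) = 1.18×10^-4
Q = -0.965·0.002598·ln(1.360×10^-4) = 0.02232 m³/s
Check: V = 2.19 m/s, Re = 1.65×10^5, f = 0.01666, h_f = 11.9 m ≈ 11.9 m ✓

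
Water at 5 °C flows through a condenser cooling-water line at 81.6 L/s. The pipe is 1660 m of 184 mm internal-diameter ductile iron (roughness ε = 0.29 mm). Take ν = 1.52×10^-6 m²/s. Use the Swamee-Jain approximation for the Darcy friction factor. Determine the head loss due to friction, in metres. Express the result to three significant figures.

h_f ≈ 98.4 m

V = 4Q/(πD²) = 4·0.0816/(π·0.184²) = 3.069 m/s
Re = VD/ν = 3.069·0.184/1.52×10^-6 = 3.71×10^5 → turbulent
ε/D = 0.29/184 = 0.00158
Swamee-Jain: f = 0.02272
h_f = f(L/D)V²/(2g) = 0.02272·(1660/0.184)·3.069²/(2·9.81) = 98.38 m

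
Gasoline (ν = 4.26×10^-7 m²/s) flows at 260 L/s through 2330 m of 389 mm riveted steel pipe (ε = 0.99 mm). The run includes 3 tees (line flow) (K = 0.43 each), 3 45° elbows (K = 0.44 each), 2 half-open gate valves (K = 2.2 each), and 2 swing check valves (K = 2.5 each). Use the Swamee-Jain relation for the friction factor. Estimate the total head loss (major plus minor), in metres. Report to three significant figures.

V = 4Q/(πD²) = 2.188 m/s; V²/2g = 0.2439 m
Re = 2.00×10^6, ε/D = 0.00254 → f = 0.02512 (Swamee-Jain)
Major: h_f = f(L/D)·V²/2g = 0.02512·5990·0.2439 = 36.70 m
Minor: ΣK = 12.0; h_m = ΣK·V²/2g = 2.930 m
Total H_L = 36.70 + 2.930 = 39.63 m

H_L ≈ 39.6 m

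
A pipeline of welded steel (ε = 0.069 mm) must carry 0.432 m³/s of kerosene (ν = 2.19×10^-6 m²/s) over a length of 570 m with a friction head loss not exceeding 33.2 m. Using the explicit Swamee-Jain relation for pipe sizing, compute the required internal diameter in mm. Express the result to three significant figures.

D ≈ 336 mm

Swamee-Jain (Type III): D = 0.66·[ε^1.25·(LQ²/(gh_f))^4.75 + ν·Q^9.4·(L/(gh_f))^5.2]^0.04
LQ²/(gh_f) = 0.3266; L/(gh_f) = 1.750
Term 1 = ε^1.25·(…)^4.75 = 3.09×10^-8; Term 2 = ν·Q^9.4·(…)^5.2 = 1.51×10^-8
D = 0.66·(3.09×10^-8 + 1.51×10^-8)^0.04 = 0.3358 m = 336 mm
Check: V = 4.88 m/s, Re = 7.48×10^5, f = 0.01510, h_f = 31.1 m ≈ 33.2 m ✓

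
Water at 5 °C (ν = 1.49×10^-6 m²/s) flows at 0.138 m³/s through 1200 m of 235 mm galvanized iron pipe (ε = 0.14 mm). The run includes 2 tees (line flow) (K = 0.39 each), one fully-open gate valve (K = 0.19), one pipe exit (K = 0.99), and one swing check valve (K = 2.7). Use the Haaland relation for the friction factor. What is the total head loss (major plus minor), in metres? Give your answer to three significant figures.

V = 4Q/(πD²) = 3.182 m/s; V²/2g = 0.5160 m
Re = 5.02×10^5, ε/D = 5.96×10^-4 → f = 0.01816 (Haaland)
Major: h_f = f(L/D)·V²/2g = 0.01816·5106·0.5160 = 47.84 m
Minor: ΣK = 4.66; h_m = ΣK·V²/2g = 2.404 m
Total H_L = 47.84 + 2.404 = 50.24 m

H_L ≈ 50.2 m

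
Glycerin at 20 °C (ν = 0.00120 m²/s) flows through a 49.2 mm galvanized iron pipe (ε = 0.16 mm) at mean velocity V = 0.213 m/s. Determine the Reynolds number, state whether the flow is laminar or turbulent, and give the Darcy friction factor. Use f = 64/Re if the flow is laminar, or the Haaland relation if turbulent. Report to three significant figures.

Re ≈ 8.73; laminar; f = 64/Re ≈ 7.33

Re = VD/ν = 0.2130·0.0492/0.00120 = 8.73
Re < 2300 → laminar → f = 64/Re = 7.329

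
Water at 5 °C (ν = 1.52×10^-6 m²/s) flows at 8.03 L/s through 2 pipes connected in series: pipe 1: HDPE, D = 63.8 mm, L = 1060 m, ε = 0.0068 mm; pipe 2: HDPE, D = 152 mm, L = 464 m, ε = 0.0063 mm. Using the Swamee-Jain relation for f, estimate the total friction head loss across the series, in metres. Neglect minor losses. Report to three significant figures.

Pipe 1: V = 2.512 m/s, Re = 1.05×10^5, ε/D = 1.07×10^-4, f = 0.01831, h_1 = f(L/D)V²/2g = 97.83 m
Pipe 2: V = 0.4425 m/s, Re = 4.43×10^4, ε/D = 4.14×10^-5, f = 0.02150, h_2 = f(L/D)V²/2g = 0.6552 m
Series → Q common, losses add: H = Σh = 98.49 m

H ≈ 98.5 m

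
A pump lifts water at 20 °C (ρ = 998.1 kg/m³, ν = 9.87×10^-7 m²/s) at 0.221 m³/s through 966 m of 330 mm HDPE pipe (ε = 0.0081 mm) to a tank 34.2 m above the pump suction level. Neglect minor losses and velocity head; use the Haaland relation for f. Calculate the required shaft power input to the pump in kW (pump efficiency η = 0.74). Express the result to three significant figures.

P_shaft ≈ 136 kW

V = 4Q/(πD²) = 2.584 m/s; Re = 8.64×10^5; ε/D = 2.45×10^-5; f = 0.01230
h_f = f(L/D)V²/2g = 12.25 m
Total head H = z + h_f = 34.2 + 12.25 = 46.45 m
P_hyd = ρgQH = 998.1·9.81·0.221·46.45 = 100.5 kW
P_shaft = P_hyd/η = 100.5/0.74 = 135.8 kW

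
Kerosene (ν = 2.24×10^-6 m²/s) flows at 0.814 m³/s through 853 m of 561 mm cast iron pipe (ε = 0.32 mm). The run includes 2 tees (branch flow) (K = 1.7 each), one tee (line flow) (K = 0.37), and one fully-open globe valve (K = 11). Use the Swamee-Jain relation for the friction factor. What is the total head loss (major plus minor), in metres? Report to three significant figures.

H_L ≈ 23.2 m

V = 4Q/(πD²) = 3.293 m/s; V²/2g = 0.5527 m
Re = 8.25×10^5, ε/D = 5.70×10^-4 → f = 0.01786 (Swamee-Jain)
Major: h_f = f(L/D)·V²/2g = 0.01786·1520·0.5527 = 15.01 m
Minor: ΣK = 14.8; h_m = ΣK·V²/2g = 8.164 m
Total H_L = 15.01 + 8.164 = 23.17 m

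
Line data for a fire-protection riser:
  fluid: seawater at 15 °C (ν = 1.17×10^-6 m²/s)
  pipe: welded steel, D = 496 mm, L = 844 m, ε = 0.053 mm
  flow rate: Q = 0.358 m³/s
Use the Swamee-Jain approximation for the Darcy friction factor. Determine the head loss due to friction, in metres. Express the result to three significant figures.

h_f ≈ 4.14 m

V = 4Q/(πD²) = 4·0.358/(π·0.496²) = 1.853 m/s
Re = VD/ν = 1.853·0.496/1.17×10^-6 = 7.85×10^5 → turbulent
ε/D = 0.053/496 = 1.07×10^-4
Swamee-Jain: f = 0.01389
h_f = f(L/D)V²/(2g) = 0.01389·(844/0.496)·1.853²/(2·9.81) = 4.136 m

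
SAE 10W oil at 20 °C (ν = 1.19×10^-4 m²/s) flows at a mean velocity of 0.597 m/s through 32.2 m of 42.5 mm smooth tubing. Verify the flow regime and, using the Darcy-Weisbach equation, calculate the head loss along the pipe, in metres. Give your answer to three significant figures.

Re = VD/ν = 0.597·0.04250/1.19×10^-4 = 213 → laminar (Re < 2300)
f = 64/Re = 0.3002
h_f = f(L/D)V²/(2g) = 0.3002·(32.2/0.04250)·0.597²/(2·9.81) = 4.131 m

h_f ≈ 4.13 m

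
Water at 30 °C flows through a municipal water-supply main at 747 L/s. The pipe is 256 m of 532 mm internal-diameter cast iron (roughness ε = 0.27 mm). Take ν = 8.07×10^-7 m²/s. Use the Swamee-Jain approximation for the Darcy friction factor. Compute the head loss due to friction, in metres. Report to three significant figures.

V = 4Q/(πD²) = 4·0.747/(π·0.532²) = 3.361 m/s
Re = VD/ν = 3.361·0.532/8.07×10^-7 = 2.22×10^6 → turbulent
ε/D = 0.27/532 = 5.08×10^-4
Swamee-Jain: f = 0.01705
h_f = f(L/D)V²/(2g) = 0.01705·(256/0.532)·3.361²/(2·9.81) = 4.724 m

h_f ≈ 4.72 m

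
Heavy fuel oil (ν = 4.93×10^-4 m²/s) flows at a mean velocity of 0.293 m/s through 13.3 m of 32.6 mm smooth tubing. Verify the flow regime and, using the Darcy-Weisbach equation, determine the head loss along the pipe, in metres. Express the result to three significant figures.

h_f ≈ 5.90 m

Re = VD/ν = 0.293·0.03260/4.93×10^-4 = 19.4 → laminar (Re < 2300)
f = 64/Re = 3.303
h_f = f(L/D)V²/(2g) = 3.303·(13.3/0.03260)·0.293²/(2·9.81) = 5.897 m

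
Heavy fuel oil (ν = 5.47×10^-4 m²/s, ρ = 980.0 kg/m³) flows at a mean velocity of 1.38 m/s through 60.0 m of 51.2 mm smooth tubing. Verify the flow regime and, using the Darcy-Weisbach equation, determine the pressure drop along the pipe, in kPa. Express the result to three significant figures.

Re = VD/ν = 1.38·0.05120/5.47×10^-4 = 129 → laminar (Re < 2300)
f = 64/Re = 0.4955
h_f = f(L/D)V²/(2g) = 0.4955·(60.0/0.05120)·1.38²/(2·9.81) = 56.36 m
Δp = ρg·h_f = 980.0·9.81·56.36 = 541.8 kPa

Δp ≈ 542 kPa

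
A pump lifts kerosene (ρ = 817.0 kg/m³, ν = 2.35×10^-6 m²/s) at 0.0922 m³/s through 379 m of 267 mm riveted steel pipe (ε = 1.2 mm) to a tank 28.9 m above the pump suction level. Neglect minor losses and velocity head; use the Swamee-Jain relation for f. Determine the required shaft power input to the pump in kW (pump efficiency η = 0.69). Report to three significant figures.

V = 4Q/(πD²) = 1.647 m/s; Re = 1.87×10^5; ε/D = 0.00449; f = 0.03014
h_f = f(L/D)V²/2g = 5.913 m
Total head H = z + h_f = 28.9 + 5.913 = 34.81 m
P_hyd = ρgQH = 817.0·9.81·0.0922·34.81 = 25.73 kW
P_shaft = P_hyd/η = 25.73/0.69 = 37.28 kW

P_shaft ≈ 37.3 kW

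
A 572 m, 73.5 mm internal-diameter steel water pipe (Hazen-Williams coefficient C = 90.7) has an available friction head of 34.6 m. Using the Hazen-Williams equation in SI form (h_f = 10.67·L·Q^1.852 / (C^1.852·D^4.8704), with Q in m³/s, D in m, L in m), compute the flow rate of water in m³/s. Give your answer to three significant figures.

Rearranging: Q = [h_f·C^1.852·D^4.8704 / (10.67·L)]^(1/1.852)
Q = [34.6·90.7^1.852·0.0735^4.8704 / (10.67·572)]^0.540 = 0.005796 m³/s

Q ≈ 0.00580 m³/s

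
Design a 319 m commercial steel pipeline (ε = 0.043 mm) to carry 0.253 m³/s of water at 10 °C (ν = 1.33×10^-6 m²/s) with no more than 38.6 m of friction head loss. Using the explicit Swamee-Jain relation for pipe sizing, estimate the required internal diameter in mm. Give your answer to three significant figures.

Swamee-Jain (Type III): D = 0.66·[ε^1.25·(LQ²/(gh_f))^4.75 + ν·Q^9.4·(L/(gh_f))^5.2]^0.04
LQ²/(gh_f) = 0.05392; L/(gh_f) = 0.8424
Term 1 = ε^1.25·(…)^4.75 = 3.29×10^-12; Term 2 = ν·Q^9.4·(…)^5.2 = 1.34×10^-12
D = 0.66·(3.29×10^-12 + 1.34×10^-12)^0.04 = 0.2324 m = 232 mm
Check: V = 5.97 m/s, Re = 1.04×10^6, f = 0.01457, h_f = 36.3 m ≈ 38.6 m ✓

D ≈ 232 mm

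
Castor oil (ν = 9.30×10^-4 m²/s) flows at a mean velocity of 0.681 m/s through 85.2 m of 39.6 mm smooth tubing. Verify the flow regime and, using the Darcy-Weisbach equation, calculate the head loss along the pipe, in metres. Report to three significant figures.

h_f ≈ 112 m

Re = VD/ν = 0.681·0.03960/9.30×10^-4 = 29.0 → laminar (Re < 2300)
f = 64/Re = 2.207
h_f = f(L/D)V²/(2g) = 2.207·(85.2/0.03960)·0.681²/(2·9.81) = 112.2 m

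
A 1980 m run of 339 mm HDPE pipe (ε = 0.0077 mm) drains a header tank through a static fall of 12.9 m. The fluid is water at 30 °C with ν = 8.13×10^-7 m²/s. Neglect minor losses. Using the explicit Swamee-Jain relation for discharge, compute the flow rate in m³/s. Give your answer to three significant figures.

Swamee-Jain (Type II): Q = -0.965·√(gD⁵h_f/L)·ln[ε/(3.7D) + √(3.17ν²L/(gD³h_f))]
√(gD⁵h_f/L) = √(9.81·0.339⁵·12.9/1980) = 0.01692
ε/(3.7D) = 6.14×10^-6; √(3.17ν²L/(gD³h_f)) = 2.90×10^-5
Q = -0.965·0.01692·ln(3.515×10^-5) = 0.1674 m³/s
Check: V = 1.85 m/s, Re = 7.73×10^5, f = 0.01259, h_f = 12.9 m ≈ 12.9 m ✓

Q ≈ 0.167 m³/s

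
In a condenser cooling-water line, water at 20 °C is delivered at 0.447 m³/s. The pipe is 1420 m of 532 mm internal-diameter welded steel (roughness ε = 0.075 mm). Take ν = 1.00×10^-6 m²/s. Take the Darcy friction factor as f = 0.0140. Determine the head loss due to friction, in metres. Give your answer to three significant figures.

V = 4Q/(πD²) = 4·0.447/(π·0.532²) = 2.011 m/s
h_f = f(L/D)V²/(2g) = 0.01400·(1420/0.532)·2.011²/(2·9.81) = 7.702 m

h_f ≈ 7.70 m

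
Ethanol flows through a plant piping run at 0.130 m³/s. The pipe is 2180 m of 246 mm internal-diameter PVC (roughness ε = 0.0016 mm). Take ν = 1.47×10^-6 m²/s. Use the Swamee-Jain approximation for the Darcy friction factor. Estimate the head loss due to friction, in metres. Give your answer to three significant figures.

h_f ≈ 45.3 m

V = 4Q/(πD²) = 4·0.130/(π·0.246²) = 2.735 m/s
Re = VD/ν = 2.735·0.246/1.47×10^-6 = 4.58×10^5 → turbulent
ε/D = 0.0016/246 = 6.50×10^-6
Swamee-Jain: f = 0.01340
h_f = f(L/D)V²/(2g) = 0.01340·(2180/0.246)·2.735²/(2·9.81) = 45.28 m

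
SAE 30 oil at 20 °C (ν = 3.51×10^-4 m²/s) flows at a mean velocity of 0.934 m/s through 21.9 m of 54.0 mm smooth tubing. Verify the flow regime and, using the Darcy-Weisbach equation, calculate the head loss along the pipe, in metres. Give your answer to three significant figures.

Re = VD/ν = 0.934·0.05400/3.51×10^-4 = 144 → laminar (Re < 2300)
f = 64/Re = 0.4454
h_f = f(L/D)V²/(2g) = 0.4454·(21.9/0.05400)·0.934²/(2·9.81) = 8.031 m

h_f ≈ 8.03 m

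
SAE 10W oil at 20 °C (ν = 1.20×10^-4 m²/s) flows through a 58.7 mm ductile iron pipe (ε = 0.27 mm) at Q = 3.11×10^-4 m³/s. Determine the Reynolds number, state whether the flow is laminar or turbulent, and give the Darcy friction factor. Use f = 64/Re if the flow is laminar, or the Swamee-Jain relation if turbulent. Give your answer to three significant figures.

Re ≈ 56.2; laminar; f = 64/Re ≈ 1.14

V = 4Q/(πD²) = 0.1149 m/s
Re = VD/ν = 0.1149·0.0587/1.20×10^-4 = 56.2
Re < 2300 → laminar → f = 64/Re = 1.138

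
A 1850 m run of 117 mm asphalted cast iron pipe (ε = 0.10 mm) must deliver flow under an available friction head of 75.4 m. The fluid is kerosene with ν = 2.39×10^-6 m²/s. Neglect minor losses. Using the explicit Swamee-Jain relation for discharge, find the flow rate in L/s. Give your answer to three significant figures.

Swamee-Jain (Type II): Q = -0.965·√(gD⁵h_f/L)·ln[ε/(3.7D) + √(3.17ν²L/(gD³h_f))]
√(gD⁵h_f/L) = √(9.81·0.117⁵·75.4/1850) = 0.002961
ε/(3.7D) = 2.31×10^-4; √(3.17ν²L/(gD³h_f)) = 1.68×10^-4
Q = -0.965·0.002961·ln(3.992×10^-4) = 0.02236 m³/s
Check: V = 2.08 m/s, Re = 1.02×10^5, f = 0.02178, h_f = 75.9 m ≈ 75.4 m ✓

Q ≈ 22.4 L/s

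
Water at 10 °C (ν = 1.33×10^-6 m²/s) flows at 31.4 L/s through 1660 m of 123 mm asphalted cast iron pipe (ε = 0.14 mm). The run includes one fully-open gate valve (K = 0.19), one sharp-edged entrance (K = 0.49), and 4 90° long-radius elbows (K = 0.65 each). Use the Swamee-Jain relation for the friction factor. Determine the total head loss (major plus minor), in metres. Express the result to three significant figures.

V = 4Q/(πD²) = 2.643 m/s; V²/2g = 0.3559 m
Re = 2.44×10^5, ε/D = 0.00114 → f = 0.02150 (Swamee-Jain)
Major: h_f = f(L/D)·V²/2g = 0.02150·13496·0.3559 = 103.3 m
Minor: ΣK = 3.28; h_m = ΣK·V²/2g = 1.167 m
Total H_L = 103.3 + 1.167 = 104.4 m

H_L ≈ 104 m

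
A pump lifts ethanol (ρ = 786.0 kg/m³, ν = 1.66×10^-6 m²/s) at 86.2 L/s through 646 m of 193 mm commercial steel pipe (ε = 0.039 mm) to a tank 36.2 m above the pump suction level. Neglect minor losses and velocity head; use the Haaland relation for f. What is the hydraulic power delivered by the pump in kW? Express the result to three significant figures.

V = 4Q/(πD²) = 2.946 m/s; Re = 3.43×10^5; ε/D = 2.02×10^-4; f = 0.01585
h_f = f(L/D)V²/2g = 23.48 m
Total head H = z + h_f = 36.2 + 23.48 = 59.68 m
P_hyd = ρgQH = 786.0·9.81·0.0862·59.68 = 39.67 kW

P_hyd ≈ 39.7 kW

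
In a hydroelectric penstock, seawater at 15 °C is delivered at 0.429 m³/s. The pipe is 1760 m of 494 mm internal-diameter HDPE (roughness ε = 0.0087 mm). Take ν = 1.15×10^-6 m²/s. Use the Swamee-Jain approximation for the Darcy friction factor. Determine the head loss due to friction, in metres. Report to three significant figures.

h_f ≈ 11.0 m

V = 4Q/(πD²) = 4·0.429/(π·0.494²) = 2.238 m/s
Re = VD/ν = 2.238·0.494/1.15×10^-6 = 9.61×10^5 → turbulent
ε/D = 0.0087/494 = 1.76×10^-5
Swamee-Jain: f = 0.01210
h_f = f(L/D)V²/(2g) = 0.01210·(1760/0.494)·2.238²/(2·9.81) = 11.00 m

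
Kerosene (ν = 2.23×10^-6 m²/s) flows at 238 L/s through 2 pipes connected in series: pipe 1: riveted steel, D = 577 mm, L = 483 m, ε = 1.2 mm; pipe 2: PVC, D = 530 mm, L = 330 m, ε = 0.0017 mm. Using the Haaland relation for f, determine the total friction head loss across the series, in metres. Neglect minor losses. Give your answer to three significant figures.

H ≈ 1.41 m

Pipe 1: V = 0.9102 m/s, Re = 2.36×10^5, ε/D = 0.00208, f = 0.02437, h_1 = f(L/D)V²/2g = 0.8613 m
Pipe 2: V = 1.079 m/s, Re = 2.56×10^5, ε/D = 3.21×10^-6, f = 0.01480, h_2 = f(L/D)V²/2g = 0.5465 m
Series → Q common, losses add: H = Σh = 1.408 m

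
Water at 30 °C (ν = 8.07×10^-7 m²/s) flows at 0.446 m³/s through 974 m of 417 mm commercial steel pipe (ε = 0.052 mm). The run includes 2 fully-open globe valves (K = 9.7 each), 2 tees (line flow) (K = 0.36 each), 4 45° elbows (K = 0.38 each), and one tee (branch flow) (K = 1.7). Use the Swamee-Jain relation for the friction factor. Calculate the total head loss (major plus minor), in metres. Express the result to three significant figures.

V = 4Q/(πD²) = 3.266 m/s; V²/2g = 0.5436 m
Re = 1.69×10^6, ε/D = 1.25×10^-4 → f = 0.01340 (Swamee-Jain)
Major: h_f = f(L/D)·V²/2g = 0.01340·2336·0.5436 = 17.02 m
Minor: ΣK = 23.3; h_m = ΣK·V²/2g = 12.69 m
Total H_L = 17.02 + 12.69 = 29.70 m

H_L ≈ 29.7 m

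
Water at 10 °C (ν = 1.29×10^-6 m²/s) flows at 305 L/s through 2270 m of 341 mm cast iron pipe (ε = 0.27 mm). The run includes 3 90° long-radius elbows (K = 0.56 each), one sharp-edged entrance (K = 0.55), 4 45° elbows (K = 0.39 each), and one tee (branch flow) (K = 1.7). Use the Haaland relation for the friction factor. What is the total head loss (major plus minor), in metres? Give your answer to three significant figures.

V = 4Q/(πD²) = 3.340 m/s; V²/2g = 0.5685 m
Re = 8.83×10^5, ε/D = 7.92×10^-4 → f = 0.01896 (Haaland)
Major: h_f = f(L/D)·V²/2g = 0.01896·6657·0.5685 = 71.74 m
Minor: ΣK = 5.49; h_m = ΣK·V²/2g = 3.121 m
Total H_L = 71.74 + 3.121 = 74.86 m

H_L ≈ 74.9 m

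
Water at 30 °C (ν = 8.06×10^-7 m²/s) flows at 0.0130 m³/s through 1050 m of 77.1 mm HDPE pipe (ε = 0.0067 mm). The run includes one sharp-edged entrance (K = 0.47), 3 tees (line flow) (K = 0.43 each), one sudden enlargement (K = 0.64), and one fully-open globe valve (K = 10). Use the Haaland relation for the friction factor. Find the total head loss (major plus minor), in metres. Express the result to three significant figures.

V = 4Q/(πD²) = 2.784 m/s; V²/2g = 0.3952 m
Re = 2.66×10^5, ε/D = 8.69×10^-5 → f = 0.01538 (Haaland)
Major: h_f = f(L/D)·V²/2g = 0.01538·13619·0.3952 = 82.79 m
Minor: ΣK = 12.4; h_m = ΣK·V²/2g = 4.900 m
Total H_L = 82.79 + 4.900 = 87.69 m

H_L ≈ 87.7 m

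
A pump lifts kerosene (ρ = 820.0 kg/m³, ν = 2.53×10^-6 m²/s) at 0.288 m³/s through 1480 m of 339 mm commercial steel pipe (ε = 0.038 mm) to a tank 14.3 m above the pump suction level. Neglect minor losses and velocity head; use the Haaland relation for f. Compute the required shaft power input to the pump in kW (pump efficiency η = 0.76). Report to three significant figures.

P_shaft ≈ 145 kW

V = 4Q/(πD²) = 3.191 m/s; Re = 4.28×10^5; ε/D = 1.12×10^-4; f = 0.01466
h_f = f(L/D)V²/2g = 33.21 m
Total head H = z + h_f = 14.3 + 33.21 = 47.51 m
P_hyd = ρgQH = 820.0·9.81·0.288·47.51 = 110.1 kW
P_shaft = P_hyd/η = 110.1/0.76 = 144.8 kW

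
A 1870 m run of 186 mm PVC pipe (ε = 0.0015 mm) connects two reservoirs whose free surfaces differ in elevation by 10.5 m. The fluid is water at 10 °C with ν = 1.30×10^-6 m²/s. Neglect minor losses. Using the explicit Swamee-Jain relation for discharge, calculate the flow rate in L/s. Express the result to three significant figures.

Q ≈ 30.4 L/s

Swamee-Jain (Type II): Q = -0.965·√(gD⁵h_f/L)·ln[ε/(3.7D) + √(3.17ν²L/(gD³h_f))]
√(gD⁵h_f/L) = √(9.81·0.186⁵·10.5/1870) = 0.003502
ε/(3.7D) = 2.18×10^-6; √(3.17ν²L/(gD³h_f)) = 1.23×10^-4
Q = -0.965·0.003502·ln(1.251×10^-4) = 0.03037 m³/s
Check: V = 1.12 m/s, Re = 1.60×10^5, f = 0.01630, h_f = 10.4 m ≈ 10.5 m ✓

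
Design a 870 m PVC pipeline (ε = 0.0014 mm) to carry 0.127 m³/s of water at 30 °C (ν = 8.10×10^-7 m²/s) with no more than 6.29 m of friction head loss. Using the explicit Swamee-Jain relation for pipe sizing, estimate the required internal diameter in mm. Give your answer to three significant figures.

Swamee-Jain (Type III): D = 0.66·[ε^1.25·(LQ²/(gh_f))^4.75 + ν·Q^9.4·(L/(gh_f))^5.2]^0.04
LQ²/(gh_f) = 0.2274; L/(gh_f) = 14.10
Term 1 = ε^1.25·(…)^4.75 = 4.24×10^-11; Term 2 = ν·Q^9.4·(…)^5.2 = 2.88×10^-9
D = 0.66·(4.24×10^-11 + 2.88×10^-9)^0.04 = 0.3007 m = 301 mm
Check: V = 1.79 m/s, Re = 6.64×10^5, f = 0.01254, h_f = 5.91 m ≈ 6.29 m ✓

D ≈ 301 mm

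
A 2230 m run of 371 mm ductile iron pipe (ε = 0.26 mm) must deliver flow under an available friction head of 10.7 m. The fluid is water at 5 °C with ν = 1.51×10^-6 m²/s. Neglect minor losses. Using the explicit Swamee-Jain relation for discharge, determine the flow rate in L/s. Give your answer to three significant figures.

Swamee-Jain (Type II): Q = -0.965·√(gD⁵h_f/L)·ln[ε/(3.7D) + √(3.17ν²L/(gD³h_f))]
√(gD⁵h_f/L) = √(9.81·0.371⁵·10.7/2230) = 0.01819
ε/(3.7D) = 1.89×10^-4; √(3.17ν²L/(gD³h_f)) = 5.48×10^-5
Q = -0.965·0.01819·ln(2.442×10^-4) = 0.1460 m³/s
Check: V = 1.35 m/s, Re = 3.32×10^5, f = 0.01929, h_f = 10.8 m ≈ 10.7 m ✓

Q ≈ 146 L/s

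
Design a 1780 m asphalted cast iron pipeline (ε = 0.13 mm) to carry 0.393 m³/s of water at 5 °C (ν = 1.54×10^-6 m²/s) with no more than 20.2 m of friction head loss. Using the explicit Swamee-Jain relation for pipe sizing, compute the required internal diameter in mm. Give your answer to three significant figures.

D ≈ 454 mm

Swamee-Jain (Type III): D = 0.66·[ε^1.25·(LQ²/(gh_f))^4.75 + ν·Q^9.4·(L/(gh_f))^5.2]^0.04
LQ²/(gh_f) = 1.387; L/(gh_f) = 8.983
Term 1 = ε^1.25·(…)^4.75 = 6.57×10^-5; Term 2 = ν·Q^9.4·(…)^5.2 = 2.15×10^-5
D = 0.66·(6.57×10^-5 + 2.15×10^-5)^0.04 = 0.4541 m = 454 mm
Check: V = 2.43 m/s, Re = 7.15×10^5, f = 0.01590, h_f = 18.7 m ≈ 20.2 m ✓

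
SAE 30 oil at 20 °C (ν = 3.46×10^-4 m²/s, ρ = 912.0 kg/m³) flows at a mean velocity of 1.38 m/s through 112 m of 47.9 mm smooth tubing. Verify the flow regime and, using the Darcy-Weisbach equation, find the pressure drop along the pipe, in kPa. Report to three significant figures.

Δp ≈ 680 kPa

Re = VD/ν = 1.38·0.04790/3.46×10^-4 = 191 → laminar (Re < 2300)
f = 64/Re = 0.3350
h_f = f(L/D)V²/(2g) = 0.3350·(112/0.04790)·1.38²/(2·9.81) = 76.03 m
Δp = ρg·h_f = 912.0·9.81·76.03 = 680.2 kPa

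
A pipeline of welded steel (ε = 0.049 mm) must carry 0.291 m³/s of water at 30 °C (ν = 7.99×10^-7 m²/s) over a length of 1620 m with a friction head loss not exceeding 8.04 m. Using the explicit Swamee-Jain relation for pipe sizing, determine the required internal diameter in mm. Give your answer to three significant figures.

Swamee-Jain (Type III): D = 0.66·[ε^1.25·(LQ²/(gh_f))^4.75 + ν·Q^9.4·(L/(gh_f))^5.2]^0.04
LQ²/(gh_f) = 1.739; L/(gh_f) = 20.54
Term 1 = ε^1.25·(…)^4.75 = 5.68×10^-5; Term 2 = ν·Q^9.4·(…)^5.2 = 4.88×10^-5
D = 0.66·(5.68×10^-5 + 4.88×10^-5)^0.04 = 0.4576 m = 458 mm
Check: V = 1.77 m/s, Re = 1.01×10^6, f = 0.01360, h_f = 7.68 m ≈ 8.04 m ✓

D ≈ 458 mm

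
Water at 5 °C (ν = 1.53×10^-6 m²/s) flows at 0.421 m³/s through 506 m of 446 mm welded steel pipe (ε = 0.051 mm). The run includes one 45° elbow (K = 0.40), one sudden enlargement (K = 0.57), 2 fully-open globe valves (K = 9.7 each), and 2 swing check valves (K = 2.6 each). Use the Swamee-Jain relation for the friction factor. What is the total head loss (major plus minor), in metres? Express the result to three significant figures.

V = 4Q/(πD²) = 2.695 m/s; V²/2g = 0.3701 m
Re = 7.86×10^5, ε/D = 1.14×10^-4 → f = 0.01399 (Swamee-Jain)
Major: h_f = f(L/D)·V²/2g = 0.01399·1135·0.3701 = 5.876 m
Minor: ΣK = 25.6; h_m = ΣK·V²/2g = 9.464 m
Total H_L = 5.876 + 9.464 = 15.34 m

H_L ≈ 15.3 m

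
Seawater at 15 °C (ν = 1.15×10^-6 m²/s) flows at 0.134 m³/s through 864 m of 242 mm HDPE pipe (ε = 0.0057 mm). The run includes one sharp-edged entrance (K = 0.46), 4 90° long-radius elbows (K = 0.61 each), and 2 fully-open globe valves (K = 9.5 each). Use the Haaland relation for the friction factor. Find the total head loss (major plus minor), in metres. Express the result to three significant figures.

H_L ≈ 29.4 m

V = 4Q/(πD²) = 2.913 m/s; V²/2g = 0.4326 m
Re = 6.13×10^5, ε/D = 2.36×10^-5 → f = 0.01292 (Haaland)
Major: h_f = f(L/D)·V²/2g = 0.01292·3570·0.4326 = 19.96 m
Minor: ΣK = 21.9; h_m = ΣK·V²/2g = 9.474 m
Total H_L = 19.96 + 9.474 = 29.43 m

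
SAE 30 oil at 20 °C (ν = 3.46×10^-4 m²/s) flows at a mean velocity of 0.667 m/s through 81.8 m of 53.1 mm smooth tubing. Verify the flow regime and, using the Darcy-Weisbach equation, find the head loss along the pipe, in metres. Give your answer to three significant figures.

h_f ≈ 21.8 m

Re = VD/ν = 0.667·0.05310/3.46×10^-4 = 102 → laminar (Re < 2300)
f = 64/Re = 0.6252
h_f = f(L/D)V²/(2g) = 0.6252·(81.8/0.05310)·0.667²/(2·9.81) = 21.84 m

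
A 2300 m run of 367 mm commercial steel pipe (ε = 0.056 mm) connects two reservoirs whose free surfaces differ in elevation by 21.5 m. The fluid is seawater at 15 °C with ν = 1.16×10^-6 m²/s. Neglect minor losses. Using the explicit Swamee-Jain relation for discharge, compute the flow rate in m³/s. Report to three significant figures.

Swamee-Jain (Type II): Q = -0.965·√(gD⁵h_f/L)·ln[ε/(3.7D) + √(3.17ν²L/(gD³h_f))]
√(gD⁵h_f/L) = √(9.81·0.367⁵·21.5/2300) = 0.02471
ε/(3.7D) = 4.12×10^-5; √(3.17ν²L/(gD³h_f)) = 3.07×10^-5
Q = -0.965·0.02471·ln(7.192×10^-5) = 0.2275 m³/s
Check: V = 2.15 m/s, Re = 6.80×10^5, f = 0.01463, h_f = 21.6 m ≈ 21.5 m ✓

Q ≈ 0.227 m³/s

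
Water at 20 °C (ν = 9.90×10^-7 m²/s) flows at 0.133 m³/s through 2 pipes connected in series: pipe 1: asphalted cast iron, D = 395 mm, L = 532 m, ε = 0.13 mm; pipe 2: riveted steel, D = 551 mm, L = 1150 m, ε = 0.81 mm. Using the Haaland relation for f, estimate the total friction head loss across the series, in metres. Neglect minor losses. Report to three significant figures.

Pipe 1: V = 1.085 m/s, Re = 4.33×10^5, ε/D = 3.29×10^-4, f = 0.01653, h_1 = f(L/D)V²/2g = 1.337 m
Pipe 2: V = 0.5578 m/s, Re = 3.10×10^5, ε/D = 0.00147, f = 0.02229, h_2 = f(L/D)V²/2g = 0.7377 m
Series → Q common, losses add: H = Σh = 2.075 m

H ≈ 2.07 m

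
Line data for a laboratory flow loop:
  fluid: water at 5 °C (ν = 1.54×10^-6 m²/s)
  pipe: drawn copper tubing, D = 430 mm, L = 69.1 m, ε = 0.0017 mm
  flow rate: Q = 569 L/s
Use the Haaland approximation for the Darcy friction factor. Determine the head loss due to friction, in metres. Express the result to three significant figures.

h_f ≈ 1.44 m

V = 4Q/(πD²) = 4·0.569/(π·0.430²) = 3.918 m/s
Re = VD/ν = 3.918·0.430/1.54×10^-6 = 1.09×10^6 → turbulent
ε/D = 0.0017/430 = 3.95×10^-6
Haaland: f = 0.01148
h_f = f(L/D)V²/(2g) = 0.01148·(69.1/0.430)·3.918²/(2·9.81) = 1.444 m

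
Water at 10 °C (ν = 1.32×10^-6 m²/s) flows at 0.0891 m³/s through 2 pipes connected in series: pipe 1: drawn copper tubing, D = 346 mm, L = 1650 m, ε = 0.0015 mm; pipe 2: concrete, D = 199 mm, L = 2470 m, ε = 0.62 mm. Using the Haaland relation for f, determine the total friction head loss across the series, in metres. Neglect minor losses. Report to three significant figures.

Pipe 1: V = 0.9476 m/s, Re = 2.48×10^5, ε/D = 4.34×10^-6, f = 0.01489, h_1 = f(L/D)V²/2g = 3.251 m
Pipe 2: V = 2.865 m/s, Re = 4.32×10^5, ε/D = 0.00312, f = 0.02677, h_2 = f(L/D)V²/2g = 139.0 m
Series → Q common, losses add: H = Σh = 142.2 m

H ≈ 142 m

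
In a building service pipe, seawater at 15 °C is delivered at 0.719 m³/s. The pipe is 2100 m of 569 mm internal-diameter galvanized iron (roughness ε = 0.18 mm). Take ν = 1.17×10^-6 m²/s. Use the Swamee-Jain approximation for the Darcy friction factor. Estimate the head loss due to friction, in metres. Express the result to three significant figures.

V = 4Q/(πD²) = 4·0.719/(π·0.569²) = 2.828 m/s
Re = VD/ν = 2.828·0.569/1.17×10^-6 = 1.38×10^6 → turbulent
ε/D = 0.18/569 = 3.16×10^-4
Swamee-Jain: f = 0.01571
h_f = f(L/D)V²/(2g) = 0.01571·(2100/0.569)·2.828²/(2·9.81) = 23.63 m

h_f ≈ 23.6 m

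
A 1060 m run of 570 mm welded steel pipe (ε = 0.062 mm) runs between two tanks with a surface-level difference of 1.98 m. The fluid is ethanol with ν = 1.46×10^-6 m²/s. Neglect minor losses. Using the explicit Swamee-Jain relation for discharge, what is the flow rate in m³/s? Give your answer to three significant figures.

Q ≈ 0.305 m³/s

Swamee-Jain (Type II): Q = -0.965·√(gD⁵h_f/L)·ln[ε/(3.7D) + √(3.17ν²L/(gD³h_f))]
√(gD⁵h_f/L) = √(9.81·0.570⁵·1.98/1060) = 0.03320
ε/(3.7D) = 2.94×10^-5; √(3.17ν²L/(gD³h_f)) = 4.46×10^-5
Q = -0.965·0.03320·ln(7.402×10^-5) = 0.3048 m³/s
Check: V = 1.19 m/s, Re = 4.66×10^5, f = 0.01468, h_f = 1.99 m ≈ 1.98 m ✓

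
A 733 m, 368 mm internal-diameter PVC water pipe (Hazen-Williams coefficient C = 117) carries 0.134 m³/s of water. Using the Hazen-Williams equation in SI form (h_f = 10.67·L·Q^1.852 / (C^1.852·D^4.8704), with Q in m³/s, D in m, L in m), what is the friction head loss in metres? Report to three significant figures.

h_f = 10.67·733·0.134^1.852 / (117^1.852·0.368^4.8704) = 3.638 m

h_f ≈ 3.64 m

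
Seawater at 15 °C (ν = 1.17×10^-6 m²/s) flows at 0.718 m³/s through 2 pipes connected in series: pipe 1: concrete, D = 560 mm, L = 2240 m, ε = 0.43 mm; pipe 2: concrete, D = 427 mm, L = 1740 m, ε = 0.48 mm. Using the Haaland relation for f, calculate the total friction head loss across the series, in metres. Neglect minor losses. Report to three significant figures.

Pipe 1: V = 2.915 m/s, Re = 1.40×10^6, ε/D = 7.68×10^-4, f = 0.01870, h_1 = f(L/D)V²/2g = 32.40 m
Pipe 2: V = 5.014 m/s, Re = 1.83×10^6, ε/D = 0.00112, f = 0.02038, h_2 = f(L/D)V²/2g = 106.4 m
Series → Q common, losses add: H = Σh = 138.8 m

H ≈ 139 m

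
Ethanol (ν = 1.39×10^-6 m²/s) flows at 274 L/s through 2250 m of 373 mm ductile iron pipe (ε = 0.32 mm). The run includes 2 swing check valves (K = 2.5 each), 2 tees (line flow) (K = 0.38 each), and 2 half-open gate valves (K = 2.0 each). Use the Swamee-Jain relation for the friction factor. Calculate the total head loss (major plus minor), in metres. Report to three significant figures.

H_L ≈ 40.9 m

V = 4Q/(πD²) = 2.508 m/s; V²/2g = 0.3205 m
Re = 6.73×10^5, ε/D = 8.58×10^-4 → f = 0.01953 (Swamee-Jain)
Major: h_f = f(L/D)·V²/2g = 0.01953·6032·0.3205 = 37.76 m
Minor: ΣK = 9.76; h_m = ΣK·V²/2g = 3.128 m
Total H_L = 37.76 + 3.128 = 40.89 m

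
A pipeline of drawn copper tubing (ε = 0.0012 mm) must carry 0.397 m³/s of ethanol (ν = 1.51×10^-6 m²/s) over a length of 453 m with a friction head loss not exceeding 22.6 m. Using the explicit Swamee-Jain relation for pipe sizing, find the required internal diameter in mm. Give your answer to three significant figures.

Swamee-Jain (Type III): D = 0.66·[ε^1.25·(LQ²/(gh_f))^4.75 + ν·Q^9.4·(L/(gh_f))^5.2]^0.04
LQ²/(gh_f) = 0.3220; L/(gh_f) = 2.043
Term 1 = ε^1.25·(…)^4.75 = 1.83×10^-10; Term 2 = ν·Q^9.4·(…)^5.2 = 1.05×10^-8
D = 0.66·(1.83×10^-10 + 1.05×10^-8)^0.04 = 0.3167 m = 317 mm
Check: V = 5.04 m/s, Re = 1.06×10^6, f = 0.01160, h_f = 21.5 m ≈ 22.6 m ✓

D ≈ 317 mm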